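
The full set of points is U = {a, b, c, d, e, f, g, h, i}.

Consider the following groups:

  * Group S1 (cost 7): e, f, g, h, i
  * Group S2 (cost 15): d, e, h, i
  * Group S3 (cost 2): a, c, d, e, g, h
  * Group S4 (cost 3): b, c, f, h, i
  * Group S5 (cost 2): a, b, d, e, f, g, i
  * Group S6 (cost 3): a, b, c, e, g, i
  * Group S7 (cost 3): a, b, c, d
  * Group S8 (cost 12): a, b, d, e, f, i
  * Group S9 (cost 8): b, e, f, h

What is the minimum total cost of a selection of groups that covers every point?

4

S3, S5 together cover every point (S3 ∪ S5 = {a, b, c, d, e, f, g, h, i}); total cost 2 + 2 = 4.
No covering selection has total cost below 4.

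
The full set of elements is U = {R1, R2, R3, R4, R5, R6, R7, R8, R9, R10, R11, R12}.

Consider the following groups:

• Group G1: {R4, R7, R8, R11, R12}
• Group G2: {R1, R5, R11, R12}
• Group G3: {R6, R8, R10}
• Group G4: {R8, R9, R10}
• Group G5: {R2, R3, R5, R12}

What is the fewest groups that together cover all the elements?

Take {G1, G2, G3, G4, G5}. Their union is {R1, R2, R3, R4, R5, R6, R7, R8, R9, R10, R11, R12}, which is all 12 elements.
No 4 of the 5 groups cover everything (all 5 combinations miss at least one element), so 5 is optimal.

5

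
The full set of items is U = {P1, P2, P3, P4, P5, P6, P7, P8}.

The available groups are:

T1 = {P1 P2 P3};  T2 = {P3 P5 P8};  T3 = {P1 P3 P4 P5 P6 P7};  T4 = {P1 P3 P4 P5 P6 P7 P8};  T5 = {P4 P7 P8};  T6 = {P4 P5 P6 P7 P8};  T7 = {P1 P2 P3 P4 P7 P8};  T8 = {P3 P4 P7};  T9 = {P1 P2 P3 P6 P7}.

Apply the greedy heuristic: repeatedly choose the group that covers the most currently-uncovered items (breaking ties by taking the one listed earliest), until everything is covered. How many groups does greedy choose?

Greedy: pick T4 (covers 7 new) → pick T1 (covers 1 new). Total picks: 2.

2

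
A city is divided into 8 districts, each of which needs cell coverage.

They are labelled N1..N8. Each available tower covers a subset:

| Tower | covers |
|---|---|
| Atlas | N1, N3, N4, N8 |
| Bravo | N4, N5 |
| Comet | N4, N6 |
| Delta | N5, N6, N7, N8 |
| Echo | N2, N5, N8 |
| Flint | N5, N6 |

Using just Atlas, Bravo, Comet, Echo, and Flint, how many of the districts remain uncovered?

Union of Atlas, Bravo, Comet, Echo, Flint = {N1, N2, N3, N4, N5, N6, N8}.
Not covered: N7 — 1 district.

1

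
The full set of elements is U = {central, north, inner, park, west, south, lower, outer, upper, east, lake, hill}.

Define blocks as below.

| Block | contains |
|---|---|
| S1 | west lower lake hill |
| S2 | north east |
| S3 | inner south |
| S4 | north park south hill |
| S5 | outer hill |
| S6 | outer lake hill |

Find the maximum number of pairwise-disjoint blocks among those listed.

S1, S2, S3 are pairwise disjoint (S1={west,lower,lake,hill}; S2={north,east}; S3={inner,south}).
Every remaining block overlaps one of these, and no 4 of the listed blocks are pairwise disjoint, so 3 is the maximum.

3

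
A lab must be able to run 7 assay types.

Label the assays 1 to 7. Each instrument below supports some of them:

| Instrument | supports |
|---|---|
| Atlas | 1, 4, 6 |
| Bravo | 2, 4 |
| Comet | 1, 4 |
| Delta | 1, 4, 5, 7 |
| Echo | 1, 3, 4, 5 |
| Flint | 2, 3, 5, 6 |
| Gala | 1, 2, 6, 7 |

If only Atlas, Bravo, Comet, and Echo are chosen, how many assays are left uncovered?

1

Union of Atlas, Bravo, Comet, Echo = {1, 2, 3, 4, 5, 6}.
Not covered: 7 — 1 assay.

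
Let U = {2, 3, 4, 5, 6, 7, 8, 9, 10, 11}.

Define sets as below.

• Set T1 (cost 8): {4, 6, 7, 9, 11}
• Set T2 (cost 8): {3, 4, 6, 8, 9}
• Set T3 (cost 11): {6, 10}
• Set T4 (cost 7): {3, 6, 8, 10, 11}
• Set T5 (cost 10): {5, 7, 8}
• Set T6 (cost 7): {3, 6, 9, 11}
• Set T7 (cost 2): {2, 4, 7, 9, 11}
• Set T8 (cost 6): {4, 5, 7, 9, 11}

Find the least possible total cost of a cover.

T4, T7, T8 together cover every element (T4 ∪ T7 ∪ T8 = {2, 3, 4, 5, 6, 7, 8, 9, 10, 11}); total cost 7 + 2 + 6 = 15.
No covering selection has total cost below 15.

15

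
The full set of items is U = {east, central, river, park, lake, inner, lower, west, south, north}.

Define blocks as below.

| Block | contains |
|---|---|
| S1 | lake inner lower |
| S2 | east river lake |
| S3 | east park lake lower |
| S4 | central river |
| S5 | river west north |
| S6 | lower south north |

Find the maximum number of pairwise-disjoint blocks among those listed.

S1, S5 are pairwise disjoint (S1={lake,inner,lower}; S5={river,west,north}).
Every remaining block overlaps one of these, and no 3 of the listed blocks are pairwise disjoint, so 2 is the maximum.

2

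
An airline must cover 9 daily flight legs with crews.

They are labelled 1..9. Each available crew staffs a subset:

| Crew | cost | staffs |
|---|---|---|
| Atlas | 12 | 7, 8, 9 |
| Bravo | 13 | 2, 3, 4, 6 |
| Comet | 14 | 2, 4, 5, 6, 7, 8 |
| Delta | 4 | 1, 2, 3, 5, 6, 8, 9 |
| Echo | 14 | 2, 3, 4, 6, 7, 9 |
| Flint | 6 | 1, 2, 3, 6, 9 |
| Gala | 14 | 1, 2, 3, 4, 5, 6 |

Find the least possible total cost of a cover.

Comet, Delta together cover every leg (Comet ∪ Delta = {1, 2, 3, 4, 5, 6, 7, 8, 9}); total cost 14 + 4 = 18.
No covering selection has total cost below 18.

18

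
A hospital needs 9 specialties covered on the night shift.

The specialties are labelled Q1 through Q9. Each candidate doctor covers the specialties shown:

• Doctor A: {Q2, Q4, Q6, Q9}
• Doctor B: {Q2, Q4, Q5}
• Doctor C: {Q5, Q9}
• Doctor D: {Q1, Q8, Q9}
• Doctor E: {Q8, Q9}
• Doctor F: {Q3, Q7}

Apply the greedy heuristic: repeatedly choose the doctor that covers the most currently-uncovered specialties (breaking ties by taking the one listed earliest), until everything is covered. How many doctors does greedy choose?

Greedy: pick A (covers 4 new) → pick D (covers 2 new) → pick F (covers 2 new) → pick B (covers 1 new). Total picks: 4.

4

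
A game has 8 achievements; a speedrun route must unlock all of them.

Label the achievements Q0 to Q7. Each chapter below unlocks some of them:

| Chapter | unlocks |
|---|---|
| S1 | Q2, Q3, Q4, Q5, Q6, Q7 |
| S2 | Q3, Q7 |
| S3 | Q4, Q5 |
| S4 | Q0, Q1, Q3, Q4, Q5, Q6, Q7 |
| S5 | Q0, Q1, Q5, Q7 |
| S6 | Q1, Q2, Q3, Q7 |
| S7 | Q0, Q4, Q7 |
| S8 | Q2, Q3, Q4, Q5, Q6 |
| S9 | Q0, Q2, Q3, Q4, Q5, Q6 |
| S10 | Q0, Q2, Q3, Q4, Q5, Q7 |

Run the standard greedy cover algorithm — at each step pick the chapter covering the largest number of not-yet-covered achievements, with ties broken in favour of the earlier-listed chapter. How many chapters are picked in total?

2

Greedy: pick S4 (covers 7 new) → pick S1 (covers 1 new). Total picks: 2.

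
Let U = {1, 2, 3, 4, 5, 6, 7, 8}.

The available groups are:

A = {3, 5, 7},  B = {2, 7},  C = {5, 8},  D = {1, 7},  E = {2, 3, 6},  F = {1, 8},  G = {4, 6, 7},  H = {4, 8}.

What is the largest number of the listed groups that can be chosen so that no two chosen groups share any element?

3

D, E, H are pairwise disjoint (D={1,7}; E={2,3,6}; H={4,8}).
Every remaining group overlaps one of these, and no 4 of the listed groups are pairwise disjoint, so 3 is the maximum.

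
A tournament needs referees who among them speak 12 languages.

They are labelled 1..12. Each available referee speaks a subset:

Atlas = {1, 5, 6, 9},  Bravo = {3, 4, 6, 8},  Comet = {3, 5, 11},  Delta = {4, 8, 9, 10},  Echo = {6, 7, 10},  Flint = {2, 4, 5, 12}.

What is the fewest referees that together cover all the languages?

5

Take {Atlas, Bravo, Comet, Echo, Flint}. Their union is {1, 2, 3, 4, 5, 6, 7, 8, 9, 10, 11, 12}, which is all 12 languages.
No 4 of the 6 referees cover everything (all 15 combinations miss at least one language), so 5 is optimal.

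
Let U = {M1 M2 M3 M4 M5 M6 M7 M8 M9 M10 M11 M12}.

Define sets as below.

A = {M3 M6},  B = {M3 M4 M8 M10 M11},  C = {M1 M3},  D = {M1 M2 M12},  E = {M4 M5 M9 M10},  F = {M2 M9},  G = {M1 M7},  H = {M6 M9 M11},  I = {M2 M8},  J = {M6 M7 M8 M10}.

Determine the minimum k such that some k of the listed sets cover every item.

Take {B, D, E, J}. Their union is {M1, M2, M3, M4, M5, M6, M7, M8, M9, M10, M11, M12}, which is all 12 items.
Only E contains M5, so E is forced; the remaining 8 items need at least 3 more sets (each remaining set adds at most 3) — so at least 4 sets are needed, and 4 is optimal.

4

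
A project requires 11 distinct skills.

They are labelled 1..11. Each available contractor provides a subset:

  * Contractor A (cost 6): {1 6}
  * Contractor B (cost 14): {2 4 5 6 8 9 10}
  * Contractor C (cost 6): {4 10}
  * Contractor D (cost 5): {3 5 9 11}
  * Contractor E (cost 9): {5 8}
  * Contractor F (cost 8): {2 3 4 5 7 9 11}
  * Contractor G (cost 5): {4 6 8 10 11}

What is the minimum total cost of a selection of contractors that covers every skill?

A, F, G together cover every skill (A ∪ F ∪ G = {1, 2, 3, 4, 5, 6, 7, 8, 9, 10, 11}); total cost 6 + 8 + 5 = 19.
No covering selection has total cost below 19.

19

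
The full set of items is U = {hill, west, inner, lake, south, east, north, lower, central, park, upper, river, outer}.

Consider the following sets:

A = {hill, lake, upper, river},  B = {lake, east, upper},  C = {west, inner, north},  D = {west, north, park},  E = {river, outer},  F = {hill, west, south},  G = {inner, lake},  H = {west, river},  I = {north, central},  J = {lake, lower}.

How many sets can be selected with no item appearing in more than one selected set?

E, F, G, I are pairwise disjoint (E={river,outer}; F={hill,west,south}; G={inner,lake}; I={north,central}).
Every remaining set overlaps one of these, and no 5 of the listed sets are pairwise disjoint, so 4 is the maximum.

4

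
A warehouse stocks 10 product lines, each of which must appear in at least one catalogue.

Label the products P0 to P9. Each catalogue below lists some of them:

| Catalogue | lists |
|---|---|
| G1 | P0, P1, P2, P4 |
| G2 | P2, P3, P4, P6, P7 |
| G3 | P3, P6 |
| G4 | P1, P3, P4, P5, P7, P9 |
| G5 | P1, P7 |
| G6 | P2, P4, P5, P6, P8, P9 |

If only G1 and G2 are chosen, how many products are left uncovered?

3

Union of G1, G2 = {P0, P1, P2, P3, P4, P6, P7}.
Not covered: P5, P8, P9 — 3 products.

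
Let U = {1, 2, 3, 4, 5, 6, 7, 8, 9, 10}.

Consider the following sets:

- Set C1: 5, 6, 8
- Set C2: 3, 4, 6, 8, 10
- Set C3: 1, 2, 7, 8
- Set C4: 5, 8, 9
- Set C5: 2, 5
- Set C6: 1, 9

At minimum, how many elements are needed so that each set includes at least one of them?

H = {1, 3, 5} meets every set (each contains at least one member of H), and |H| = 3.
The sets C2, C5, C6 are pairwise disjoint, so any hitting set needs a separate element for each — at least 3. Hence 3 is optimal.

3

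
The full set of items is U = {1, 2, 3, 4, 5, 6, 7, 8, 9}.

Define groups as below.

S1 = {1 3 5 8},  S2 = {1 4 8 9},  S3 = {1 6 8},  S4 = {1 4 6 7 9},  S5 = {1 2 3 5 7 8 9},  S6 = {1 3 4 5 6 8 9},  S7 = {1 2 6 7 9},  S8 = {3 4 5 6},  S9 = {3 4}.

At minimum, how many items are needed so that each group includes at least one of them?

H = {1, 3} meets every group (each contains at least one member of H), and |H| = 2.
The groups S3, S9 are pairwise disjoint, so any hitting set needs a separate item for each — at least 2. Hence 2 is optimal.

2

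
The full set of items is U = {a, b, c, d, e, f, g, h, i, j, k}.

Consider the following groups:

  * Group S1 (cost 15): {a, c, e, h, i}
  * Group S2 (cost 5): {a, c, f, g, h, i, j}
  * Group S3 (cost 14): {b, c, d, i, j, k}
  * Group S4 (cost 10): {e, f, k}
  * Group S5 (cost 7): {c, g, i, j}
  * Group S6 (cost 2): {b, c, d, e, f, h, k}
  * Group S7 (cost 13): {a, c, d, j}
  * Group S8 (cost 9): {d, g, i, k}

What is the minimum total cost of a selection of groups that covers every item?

S2, S6 together cover every item (S2 ∪ S6 = {a, b, c, d, e, f, g, h, i, j, k}); total cost 5 + 2 = 7.
No covering selection has total cost below 7.

7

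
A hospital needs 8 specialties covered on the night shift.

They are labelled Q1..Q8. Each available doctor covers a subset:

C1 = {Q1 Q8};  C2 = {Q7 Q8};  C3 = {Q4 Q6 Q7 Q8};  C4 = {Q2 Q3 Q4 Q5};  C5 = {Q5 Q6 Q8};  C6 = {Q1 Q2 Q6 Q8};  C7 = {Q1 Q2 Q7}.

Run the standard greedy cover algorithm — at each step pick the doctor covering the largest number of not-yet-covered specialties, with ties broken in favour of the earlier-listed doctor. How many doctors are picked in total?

Greedy: pick C3 (covers 4 new) → pick C4 (covers 3 new) → pick C1 (covers 1 new). Total picks: 3.

3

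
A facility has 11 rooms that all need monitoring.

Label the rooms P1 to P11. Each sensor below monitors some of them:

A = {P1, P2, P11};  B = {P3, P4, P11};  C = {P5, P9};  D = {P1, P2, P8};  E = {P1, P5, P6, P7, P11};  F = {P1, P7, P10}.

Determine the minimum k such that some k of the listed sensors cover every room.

5

B and C and D and E and F together: B ∪ C ∪ D ∪ E ∪ F = {P1, P2, P3, P4, P5, P6, P7, P8, P9, P10, P11} — every room is covered.
No 4 of the 6 sensors cover everything (all 15 combinations miss at least one room), so 5 is optimal.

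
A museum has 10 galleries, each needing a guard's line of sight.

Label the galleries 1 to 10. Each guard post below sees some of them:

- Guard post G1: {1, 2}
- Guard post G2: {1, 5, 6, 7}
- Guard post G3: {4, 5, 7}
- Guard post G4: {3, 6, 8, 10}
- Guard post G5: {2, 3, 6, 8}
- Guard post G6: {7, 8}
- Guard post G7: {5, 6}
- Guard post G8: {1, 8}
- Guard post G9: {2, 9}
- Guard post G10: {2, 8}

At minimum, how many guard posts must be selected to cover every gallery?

4

G1 and G3 and G4 and G9 together: G1 ∪ G3 ∪ G4 ∪ G9 = {1, 2, 3, 4, 5, 6, 7, 8, 9, 10} — every gallery is covered.
No 3 of the 10 guard posts cover everything (all 120 combinations miss at least one gallery), so 4 is optimal.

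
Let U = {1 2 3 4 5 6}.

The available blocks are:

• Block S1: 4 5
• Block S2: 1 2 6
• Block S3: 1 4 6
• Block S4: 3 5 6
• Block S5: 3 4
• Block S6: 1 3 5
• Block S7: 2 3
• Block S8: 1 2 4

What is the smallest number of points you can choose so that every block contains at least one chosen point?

3

The 3 points {3, 4, 6} hit every block.
No choice of 2 points meets every block, so 3 is the minimum.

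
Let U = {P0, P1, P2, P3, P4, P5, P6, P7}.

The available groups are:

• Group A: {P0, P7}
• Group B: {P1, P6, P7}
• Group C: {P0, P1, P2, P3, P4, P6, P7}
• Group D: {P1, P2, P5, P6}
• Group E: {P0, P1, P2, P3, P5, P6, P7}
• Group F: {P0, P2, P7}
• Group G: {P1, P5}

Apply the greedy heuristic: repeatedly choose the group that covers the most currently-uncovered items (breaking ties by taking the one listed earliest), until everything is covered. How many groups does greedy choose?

Greedy: pick C (covers 7 new) → pick D (covers 1 new). Total picks: 2.

2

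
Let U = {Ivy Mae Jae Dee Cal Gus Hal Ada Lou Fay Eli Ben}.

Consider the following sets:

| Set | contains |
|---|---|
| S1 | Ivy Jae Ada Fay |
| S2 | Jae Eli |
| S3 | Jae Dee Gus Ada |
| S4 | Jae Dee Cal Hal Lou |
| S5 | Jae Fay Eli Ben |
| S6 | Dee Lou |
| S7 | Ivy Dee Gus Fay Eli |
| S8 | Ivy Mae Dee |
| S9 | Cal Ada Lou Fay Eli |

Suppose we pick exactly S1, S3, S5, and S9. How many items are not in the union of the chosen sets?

2

Union of S1, S3, S5, S9 = {Ivy, Jae, Dee, Cal, Gus, Ada, Lou, Fay, Eli, Ben}.
Not covered: Mae, Hal — 2 items.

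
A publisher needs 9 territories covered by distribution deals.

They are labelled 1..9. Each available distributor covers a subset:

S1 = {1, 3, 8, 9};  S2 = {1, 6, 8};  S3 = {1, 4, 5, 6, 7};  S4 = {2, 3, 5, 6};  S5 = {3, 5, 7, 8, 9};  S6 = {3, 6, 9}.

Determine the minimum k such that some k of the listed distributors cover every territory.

Take {S1, S3, S4}. Their union is {1, 2, 3, 4, 5, 6, 7, 8, 9}, which is all 9 territories.
Only S4 contains 2, so S4 is forced; the remaining 5 territories need at least 2 more distributors (each remaining distributor adds at most 3) — so at least 3 distributors are needed, and 3 is optimal.

3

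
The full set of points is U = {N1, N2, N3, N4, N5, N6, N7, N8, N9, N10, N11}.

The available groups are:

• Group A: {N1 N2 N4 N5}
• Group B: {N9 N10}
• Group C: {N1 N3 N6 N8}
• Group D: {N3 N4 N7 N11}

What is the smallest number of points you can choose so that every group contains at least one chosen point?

H = {N1, N10, N11} meets every group (each contains at least one member of H), and |H| = 3.
No choice of 2 points meets every group, so 3 is the minimum.

3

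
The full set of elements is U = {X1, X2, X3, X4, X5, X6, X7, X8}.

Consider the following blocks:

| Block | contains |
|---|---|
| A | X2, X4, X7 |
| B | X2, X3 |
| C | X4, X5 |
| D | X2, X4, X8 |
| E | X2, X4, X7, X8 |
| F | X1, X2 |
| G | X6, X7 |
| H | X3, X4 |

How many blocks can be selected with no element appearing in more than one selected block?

C, F, G are pairwise disjoint (C={X4,X5}; F={X1,X2}; G={X6,X7}).
Every remaining block overlaps one of these, and no 4 of the listed blocks are pairwise disjoint, so 3 is the maximum.

3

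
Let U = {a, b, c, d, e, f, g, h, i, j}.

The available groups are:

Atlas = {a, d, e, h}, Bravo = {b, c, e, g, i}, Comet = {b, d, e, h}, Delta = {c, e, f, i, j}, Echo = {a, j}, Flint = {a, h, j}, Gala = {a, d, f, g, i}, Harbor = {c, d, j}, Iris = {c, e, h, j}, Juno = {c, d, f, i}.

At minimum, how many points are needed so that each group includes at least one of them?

3

The 3 points {e, f, j} hit every group.
No choice of 2 points meets every group, so 3 is the minimum.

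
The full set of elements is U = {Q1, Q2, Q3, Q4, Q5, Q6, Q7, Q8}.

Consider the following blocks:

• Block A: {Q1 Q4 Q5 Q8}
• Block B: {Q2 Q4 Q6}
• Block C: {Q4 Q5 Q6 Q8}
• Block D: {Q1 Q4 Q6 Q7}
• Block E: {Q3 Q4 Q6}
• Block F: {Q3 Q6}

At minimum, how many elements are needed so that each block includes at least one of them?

2

H = {Q4, Q6} meets every block (each contains at least one member of H), and |H| = 2.
The blocks A, F are pairwise disjoint, so any hitting set needs a separate element for each — at least 2. Hence 2 is optimal.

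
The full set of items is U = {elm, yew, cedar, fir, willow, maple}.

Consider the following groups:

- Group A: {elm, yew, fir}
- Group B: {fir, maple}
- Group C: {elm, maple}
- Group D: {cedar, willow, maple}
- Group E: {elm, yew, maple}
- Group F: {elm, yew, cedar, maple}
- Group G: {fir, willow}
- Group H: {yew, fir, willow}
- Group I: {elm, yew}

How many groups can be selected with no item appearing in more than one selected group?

C, H are pairwise disjoint (C={elm,maple}; H={yew,fir,willow}).
Every remaining group overlaps one of these, and no 3 of the listed groups are pairwise disjoint, so 2 is the maximum.

2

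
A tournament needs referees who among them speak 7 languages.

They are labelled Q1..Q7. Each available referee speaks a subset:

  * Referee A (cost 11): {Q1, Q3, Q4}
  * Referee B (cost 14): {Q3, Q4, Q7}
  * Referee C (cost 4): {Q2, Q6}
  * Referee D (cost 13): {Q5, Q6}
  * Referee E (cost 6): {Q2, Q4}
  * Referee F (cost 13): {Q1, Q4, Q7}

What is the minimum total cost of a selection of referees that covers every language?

41

A, C, D, F together cover every language (A ∪ C ∪ D ∪ F = {Q1, Q2, Q3, Q4, Q5, Q6, Q7}); total cost 11 + 4 + 13 + 13 = 41.
No covering selection has total cost below 41.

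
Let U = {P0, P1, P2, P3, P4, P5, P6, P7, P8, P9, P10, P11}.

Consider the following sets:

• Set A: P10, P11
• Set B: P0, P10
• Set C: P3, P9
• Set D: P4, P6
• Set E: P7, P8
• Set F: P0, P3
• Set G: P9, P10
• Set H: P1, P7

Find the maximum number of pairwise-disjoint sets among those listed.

4

D, E, F, G are pairwise disjoint (D={P4,P6}; E={P7,P8}; F={P0,P3}; G={P9,P10}).
Every remaining set overlaps one of these, and no 5 of the listed sets are pairwise disjoint, so 4 is the maximum.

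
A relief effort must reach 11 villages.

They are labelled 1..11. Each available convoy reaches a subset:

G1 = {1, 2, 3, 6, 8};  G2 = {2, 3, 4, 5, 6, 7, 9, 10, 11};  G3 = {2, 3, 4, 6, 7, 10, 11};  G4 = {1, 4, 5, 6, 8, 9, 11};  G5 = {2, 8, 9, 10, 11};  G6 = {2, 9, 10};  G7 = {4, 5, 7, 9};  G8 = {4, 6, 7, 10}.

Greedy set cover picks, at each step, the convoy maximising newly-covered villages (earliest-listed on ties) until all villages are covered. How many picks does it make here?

2

Greedy: pick G2 (covers 9 new) → pick G1 (covers 2 new). Total picks: 2.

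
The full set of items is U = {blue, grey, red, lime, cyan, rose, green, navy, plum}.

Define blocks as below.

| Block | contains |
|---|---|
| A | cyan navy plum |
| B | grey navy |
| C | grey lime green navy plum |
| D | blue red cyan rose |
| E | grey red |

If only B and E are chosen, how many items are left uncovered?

6

Union of B, E = {grey, red, navy}.
Not covered: blue, lime, cyan, rose, green, plum — 6 items.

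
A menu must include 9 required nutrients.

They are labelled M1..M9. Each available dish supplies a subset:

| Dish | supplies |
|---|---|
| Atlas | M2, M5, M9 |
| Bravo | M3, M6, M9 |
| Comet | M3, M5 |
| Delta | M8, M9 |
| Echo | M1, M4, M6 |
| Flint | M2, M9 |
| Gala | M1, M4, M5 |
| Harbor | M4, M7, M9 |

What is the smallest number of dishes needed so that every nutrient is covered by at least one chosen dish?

5

Atlas and Bravo and Delta and Echo and Harbor together: Atlas ∪ Bravo ∪ Delta ∪ Echo ∪ Harbor = {M1, M2, M3, M4, M5, M6, M7, M8, M9} — every nutrient is covered.
No 4 of the 8 dishes cover everything (all 70 combinations miss at least one nutrient), so 5 is optimal.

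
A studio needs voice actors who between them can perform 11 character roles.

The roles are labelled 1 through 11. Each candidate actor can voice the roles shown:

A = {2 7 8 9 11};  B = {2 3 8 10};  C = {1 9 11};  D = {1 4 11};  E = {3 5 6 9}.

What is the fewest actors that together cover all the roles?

A and B and D and E together: A ∪ B ∪ D ∪ E = {1, 2, 3, 4, 5, 6, 7, 8, 9, 10, 11} — every role is covered.
Only B contains 10, so B is forced; the remaining 7 roles need at least 3 more actors (each remaining actor adds at most 3) — so at least 4 actors are needed, and 4 is optimal.

4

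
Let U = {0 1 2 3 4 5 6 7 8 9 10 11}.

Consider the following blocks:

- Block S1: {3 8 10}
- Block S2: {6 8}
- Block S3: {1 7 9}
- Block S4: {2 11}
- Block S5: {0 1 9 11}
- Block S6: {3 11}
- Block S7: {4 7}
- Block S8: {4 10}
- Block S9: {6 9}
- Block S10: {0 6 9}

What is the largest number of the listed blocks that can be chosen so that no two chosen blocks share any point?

S2, S3, S4, S8 are pairwise disjoint (S2={6,8}; S3={1,7,9}; S4={2,11}; S8={4,10}).
Every remaining block overlaps one of these, and no 5 of the listed blocks are pairwise disjoint, so 4 is the maximum.

4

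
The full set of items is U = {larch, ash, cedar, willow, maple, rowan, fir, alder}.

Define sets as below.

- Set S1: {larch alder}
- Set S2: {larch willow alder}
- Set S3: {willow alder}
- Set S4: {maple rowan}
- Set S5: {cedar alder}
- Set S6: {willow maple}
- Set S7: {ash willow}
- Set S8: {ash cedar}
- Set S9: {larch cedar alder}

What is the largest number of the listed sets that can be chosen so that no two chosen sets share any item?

3

S3, S4, S8 are pairwise disjoint (S3={willow,alder}; S4={maple,rowan}; S8={ash,cedar}).
Every remaining set overlaps one of these, and no 4 of the listed sets are pairwise disjoint, so 3 is the maximum.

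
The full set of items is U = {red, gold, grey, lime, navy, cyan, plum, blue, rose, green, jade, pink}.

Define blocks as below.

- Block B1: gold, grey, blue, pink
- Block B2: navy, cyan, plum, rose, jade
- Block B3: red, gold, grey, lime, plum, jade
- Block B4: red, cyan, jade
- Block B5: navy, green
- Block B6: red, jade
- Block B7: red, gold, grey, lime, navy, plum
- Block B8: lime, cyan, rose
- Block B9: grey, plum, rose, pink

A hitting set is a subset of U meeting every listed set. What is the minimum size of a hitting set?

The 4 items {red, navy, rose, pink} hit every block.
The blocks B1, B5, B6, B8 are pairwise disjoint, so any hitting set needs a separate item for each — at least 4. Hence 4 is optimal.

4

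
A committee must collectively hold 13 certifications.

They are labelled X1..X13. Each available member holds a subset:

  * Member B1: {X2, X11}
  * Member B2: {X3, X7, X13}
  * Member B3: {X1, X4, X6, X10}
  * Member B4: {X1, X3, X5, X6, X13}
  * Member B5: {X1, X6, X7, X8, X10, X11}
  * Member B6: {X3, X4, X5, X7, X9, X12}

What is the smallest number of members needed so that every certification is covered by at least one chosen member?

4

B1 and B2 and B5 and B6 together: B1 ∪ B2 ∪ B5 ∪ B6 = {X1, X2, X3, X4, X5, X6, X7, X8, X9, X10, X11, X12, X13} — every certification is covered.
No 3 of the 6 members cover everything (all 20 combinations miss at least one certification), so 4 is optimal.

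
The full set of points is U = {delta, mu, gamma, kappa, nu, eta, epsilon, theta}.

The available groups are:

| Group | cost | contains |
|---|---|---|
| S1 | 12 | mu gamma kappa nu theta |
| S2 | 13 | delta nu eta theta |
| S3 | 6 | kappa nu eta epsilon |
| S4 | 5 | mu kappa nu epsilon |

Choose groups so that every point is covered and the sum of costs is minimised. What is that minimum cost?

30

S1, S2, S4 together cover every point (S1 ∪ S2 ∪ S4 = {delta, mu, gamma, kappa, nu, eta, epsilon, theta}); total cost 12 + 13 + 5 = 30.
No covering selection has total cost below 30.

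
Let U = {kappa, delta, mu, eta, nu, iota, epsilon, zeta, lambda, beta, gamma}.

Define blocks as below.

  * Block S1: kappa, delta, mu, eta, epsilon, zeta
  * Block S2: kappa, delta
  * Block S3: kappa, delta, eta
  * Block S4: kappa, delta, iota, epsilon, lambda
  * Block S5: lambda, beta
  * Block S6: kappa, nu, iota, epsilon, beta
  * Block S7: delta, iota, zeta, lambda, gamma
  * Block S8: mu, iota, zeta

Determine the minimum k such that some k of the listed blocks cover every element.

Take {S1, S6, S7}. Their union is {kappa, delta, mu, eta, nu, iota, epsilon, zeta, lambda, beta, gamma}, which is all 11 elements.
Only S6 contains nu, so S6 is forced; the remaining 6 elements need at least 2 more blocks (each remaining block adds at most 4) — so at least 3 blocks are needed, and 3 is optimal.

3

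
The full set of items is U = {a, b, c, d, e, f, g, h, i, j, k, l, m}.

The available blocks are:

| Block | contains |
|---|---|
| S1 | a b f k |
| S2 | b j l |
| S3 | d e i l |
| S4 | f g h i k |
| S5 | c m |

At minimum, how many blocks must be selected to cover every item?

S1, S2, S3, S4, and S5 cover everything between them: the union {a, b, c, d, e, f, g, h, i, j, k, l, m} is all of U.
No 4 of the 5 blocks cover everything (all 5 combinations miss at least one item), so 5 is optimal.

5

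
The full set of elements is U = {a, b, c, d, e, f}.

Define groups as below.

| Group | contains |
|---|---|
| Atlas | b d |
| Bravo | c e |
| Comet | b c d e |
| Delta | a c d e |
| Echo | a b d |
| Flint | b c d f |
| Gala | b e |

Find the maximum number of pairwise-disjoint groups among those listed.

2

Atlas, Bravo are pairwise disjoint (Atlas={b,d}; Bravo={c,e}).
Every remaining group overlaps one of these, and no 3 of the listed groups are pairwise disjoint, so 2 is the maximum.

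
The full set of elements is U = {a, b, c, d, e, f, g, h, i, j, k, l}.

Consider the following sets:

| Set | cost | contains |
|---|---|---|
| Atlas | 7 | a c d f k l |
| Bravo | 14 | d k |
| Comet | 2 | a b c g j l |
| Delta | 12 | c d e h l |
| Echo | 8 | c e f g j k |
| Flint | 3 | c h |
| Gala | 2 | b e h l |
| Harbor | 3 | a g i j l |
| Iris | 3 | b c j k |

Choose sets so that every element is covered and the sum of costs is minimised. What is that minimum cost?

Atlas, Gala, Harbor together cover every element (Atlas ∪ Gala ∪ Harbor = {a, b, c, d, e, f, g, h, i, j, k, l}); total cost 7 + 2 + 3 = 12.
The greedy pick Comet, Gala, Atlas, Harbor costs 14; no covering selection beats 12.

12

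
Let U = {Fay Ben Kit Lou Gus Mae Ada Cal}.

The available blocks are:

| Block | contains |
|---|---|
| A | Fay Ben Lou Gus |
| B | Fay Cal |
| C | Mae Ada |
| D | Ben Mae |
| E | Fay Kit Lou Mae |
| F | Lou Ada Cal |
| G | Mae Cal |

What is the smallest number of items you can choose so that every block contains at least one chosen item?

3

The 3 items {Gus, Mae, Cal} hit every block.
No choice of 2 items meets every block, so 3 is the minimum.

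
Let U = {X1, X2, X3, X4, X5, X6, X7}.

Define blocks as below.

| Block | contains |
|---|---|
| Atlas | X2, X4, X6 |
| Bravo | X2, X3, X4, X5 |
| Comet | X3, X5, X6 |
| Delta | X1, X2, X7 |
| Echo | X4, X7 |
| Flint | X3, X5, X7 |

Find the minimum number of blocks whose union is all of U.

Atlas, Bravo, and Delta cover everything between them: the union {X1, X2, X3, X4, X5, X6, X7} is all of U.
Only Delta contains X1, so Delta is forced; the remaining 4 elements need at least 2 more blocks (each remaining block adds at most 3) — so at least 3 blocks are needed, and 3 is optimal.

3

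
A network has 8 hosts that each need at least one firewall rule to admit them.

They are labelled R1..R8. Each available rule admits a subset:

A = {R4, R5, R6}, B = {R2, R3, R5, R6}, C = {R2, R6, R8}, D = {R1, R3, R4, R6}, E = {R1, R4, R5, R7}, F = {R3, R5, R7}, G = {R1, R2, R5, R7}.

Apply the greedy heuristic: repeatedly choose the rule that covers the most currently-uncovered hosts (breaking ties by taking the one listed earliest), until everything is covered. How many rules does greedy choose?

3

Greedy: pick B (covers 4 new) → pick E (covers 3 new) → pick C (covers 1 new). Total picks: 3.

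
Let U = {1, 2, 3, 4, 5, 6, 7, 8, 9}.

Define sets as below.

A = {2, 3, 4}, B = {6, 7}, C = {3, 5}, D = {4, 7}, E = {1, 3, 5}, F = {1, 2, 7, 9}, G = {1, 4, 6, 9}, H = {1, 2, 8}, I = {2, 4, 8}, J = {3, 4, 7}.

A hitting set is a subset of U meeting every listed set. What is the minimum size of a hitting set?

The 4 elements {1, 3, 4, 7} hit every set.
No choice of 3 elements meets every set, so 4 is the minimum.

4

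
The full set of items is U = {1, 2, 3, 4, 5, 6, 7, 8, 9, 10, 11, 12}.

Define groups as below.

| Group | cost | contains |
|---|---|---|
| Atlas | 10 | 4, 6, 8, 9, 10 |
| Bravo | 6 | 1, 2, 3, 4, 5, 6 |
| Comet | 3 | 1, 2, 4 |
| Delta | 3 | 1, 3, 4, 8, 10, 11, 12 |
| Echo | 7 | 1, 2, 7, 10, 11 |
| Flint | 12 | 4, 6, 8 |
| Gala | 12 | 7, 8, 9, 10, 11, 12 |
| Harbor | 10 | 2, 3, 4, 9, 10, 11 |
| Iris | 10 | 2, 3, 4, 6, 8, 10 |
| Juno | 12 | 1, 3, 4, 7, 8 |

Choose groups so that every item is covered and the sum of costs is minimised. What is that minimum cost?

18

Bravo, Gala together cover every item (Bravo ∪ Gala = {1, 2, 3, 4, 5, 6, 7, 8, 9, 10, 11, 12}); total cost 6 + 12 = 18.
The greedy pick Delta, Bravo, Gala costs 21; no covering selection beats 18.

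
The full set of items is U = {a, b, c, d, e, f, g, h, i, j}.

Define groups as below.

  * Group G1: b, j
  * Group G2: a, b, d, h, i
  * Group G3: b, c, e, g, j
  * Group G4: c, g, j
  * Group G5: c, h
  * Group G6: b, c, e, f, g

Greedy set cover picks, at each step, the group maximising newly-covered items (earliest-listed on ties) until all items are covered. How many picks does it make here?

Greedy: pick G2 (covers 5 new) → pick G3 (covers 4 new) → pick G6 (covers 1 new). Total picks: 3.

3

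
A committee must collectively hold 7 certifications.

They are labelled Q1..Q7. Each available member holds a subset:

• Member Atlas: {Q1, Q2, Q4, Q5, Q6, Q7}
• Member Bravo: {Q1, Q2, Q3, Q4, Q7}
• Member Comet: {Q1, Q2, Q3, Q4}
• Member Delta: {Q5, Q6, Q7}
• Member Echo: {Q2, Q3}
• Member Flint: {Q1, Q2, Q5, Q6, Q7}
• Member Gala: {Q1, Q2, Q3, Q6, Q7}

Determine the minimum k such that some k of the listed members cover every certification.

Take {Bravo, Flint}. Their union is {Q1, Q2, Q3, Q4, Q5, Q6, Q7}, which is all 7 certifications.
No single member has all 7 certifications (the largest, Atlas, has 6), so 2 is optimal.

2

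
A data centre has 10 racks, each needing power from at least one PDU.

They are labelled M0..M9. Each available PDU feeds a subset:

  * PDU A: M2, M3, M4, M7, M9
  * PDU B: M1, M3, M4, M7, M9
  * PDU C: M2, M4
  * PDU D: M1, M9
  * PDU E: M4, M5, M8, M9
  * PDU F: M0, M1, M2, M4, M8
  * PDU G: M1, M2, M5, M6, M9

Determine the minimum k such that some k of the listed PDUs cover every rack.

3

Take {A, F, G}. Their union is {M0, M1, M2, M3, M4, M5, M6, M7, M8, M9}, which is all 10 racks.
Only F contains M0, so F is forced; the remaining 5 racks need at least 2 more PDUs (each remaining PDU adds at most 3) — so at least 3 PDUs are needed, and 3 is optimal.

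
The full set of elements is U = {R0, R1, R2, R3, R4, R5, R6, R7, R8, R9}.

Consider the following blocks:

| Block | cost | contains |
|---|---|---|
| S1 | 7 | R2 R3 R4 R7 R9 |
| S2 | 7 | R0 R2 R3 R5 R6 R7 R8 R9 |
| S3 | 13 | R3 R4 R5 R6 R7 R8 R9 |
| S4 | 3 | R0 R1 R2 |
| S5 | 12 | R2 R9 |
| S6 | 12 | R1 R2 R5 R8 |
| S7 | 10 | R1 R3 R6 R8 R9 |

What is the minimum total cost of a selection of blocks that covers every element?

S3, S4 together cover every element (S3 ∪ S4 = {R0, R1, R2, R3, R4, R5, R6, R7, R8, R9}); total cost 13 + 3 = 16.
The greedy pick S2, S4, S1 costs 17; no covering selection beats 16.

16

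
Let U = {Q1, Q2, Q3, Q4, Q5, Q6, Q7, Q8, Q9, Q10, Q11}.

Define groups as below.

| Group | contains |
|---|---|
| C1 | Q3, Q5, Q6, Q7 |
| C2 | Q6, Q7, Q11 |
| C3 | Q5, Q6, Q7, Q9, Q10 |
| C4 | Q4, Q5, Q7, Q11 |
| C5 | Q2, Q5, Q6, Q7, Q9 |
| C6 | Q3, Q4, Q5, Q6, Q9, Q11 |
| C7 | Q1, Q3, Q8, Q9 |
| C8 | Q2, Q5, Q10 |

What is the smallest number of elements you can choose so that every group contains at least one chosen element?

Take H = {Q5, Q7, Q8}. Each listed group contains at least one of these, so H is a hitting set of size 3.
The groups C2, C7, C8 are pairwise disjoint, so any hitting set needs a separate element for each — at least 3. Hence 3 is optimal.

3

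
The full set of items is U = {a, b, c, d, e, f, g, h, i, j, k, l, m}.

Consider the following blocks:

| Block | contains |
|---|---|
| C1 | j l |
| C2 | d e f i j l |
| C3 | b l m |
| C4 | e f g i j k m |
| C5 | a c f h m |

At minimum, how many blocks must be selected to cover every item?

C2 and C3 and C4 and C5 together: C2 ∪ C3 ∪ C4 ∪ C5 = {a, b, c, d, e, f, g, h, i, j, k, l, m} — every item is covered.
No 3 of the 5 blocks cover everything (all 10 combinations miss at least one item), so 4 is optimal.

4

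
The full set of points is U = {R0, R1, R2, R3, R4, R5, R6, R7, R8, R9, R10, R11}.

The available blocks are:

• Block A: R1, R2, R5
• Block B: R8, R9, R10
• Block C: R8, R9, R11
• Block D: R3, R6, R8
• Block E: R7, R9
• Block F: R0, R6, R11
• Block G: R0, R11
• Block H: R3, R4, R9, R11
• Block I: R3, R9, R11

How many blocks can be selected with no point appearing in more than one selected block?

A, D, E, G are pairwise disjoint (A={R1,R2,R5}; D={R3,R6,R8}; E={R7,R9}; G={R0,R11}).
Every remaining block overlaps one of these, and no 5 of the listed blocks are pairwise disjoint, so 4 is the maximum.

4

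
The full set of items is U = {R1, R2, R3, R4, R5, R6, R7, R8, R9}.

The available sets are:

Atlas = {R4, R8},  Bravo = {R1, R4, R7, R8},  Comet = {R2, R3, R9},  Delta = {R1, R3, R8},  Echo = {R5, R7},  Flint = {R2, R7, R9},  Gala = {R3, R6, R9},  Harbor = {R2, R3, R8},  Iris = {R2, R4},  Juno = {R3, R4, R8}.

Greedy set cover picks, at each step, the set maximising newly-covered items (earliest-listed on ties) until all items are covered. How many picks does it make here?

Greedy: pick Bravo (covers 4 new) → pick Comet (covers 3 new) → pick Echo (covers 1 new) → pick Gala (covers 1 new). Total picks: 4.

4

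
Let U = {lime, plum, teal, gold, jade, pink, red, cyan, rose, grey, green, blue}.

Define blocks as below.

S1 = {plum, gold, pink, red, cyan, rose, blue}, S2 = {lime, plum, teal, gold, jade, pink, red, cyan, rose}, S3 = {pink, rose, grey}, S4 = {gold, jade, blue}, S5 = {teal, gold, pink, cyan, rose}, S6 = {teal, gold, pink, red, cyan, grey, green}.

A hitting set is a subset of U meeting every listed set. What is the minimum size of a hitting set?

The 2 points {pink, blue} hit every block.
The blocks S3, S4 are pairwise disjoint, so any hitting set needs a separate point for each — at least 2. Hence 2 is optimal.

2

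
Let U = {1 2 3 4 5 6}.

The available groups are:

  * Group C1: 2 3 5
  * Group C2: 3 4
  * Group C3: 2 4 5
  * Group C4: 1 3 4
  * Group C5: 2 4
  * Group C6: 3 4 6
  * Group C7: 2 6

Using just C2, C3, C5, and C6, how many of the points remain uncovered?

Union of C2, C3, C5, C6 = {2, 3, 4, 5, 6}.
Not covered: 1 — 1 point.

1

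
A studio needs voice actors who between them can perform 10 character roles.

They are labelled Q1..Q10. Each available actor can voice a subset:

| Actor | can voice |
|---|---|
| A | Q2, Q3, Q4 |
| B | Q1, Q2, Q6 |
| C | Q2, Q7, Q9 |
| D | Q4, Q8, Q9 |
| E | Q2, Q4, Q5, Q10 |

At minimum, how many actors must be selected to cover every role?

5

A and B and C and D and E together: A ∪ B ∪ C ∪ D ∪ E = {Q1, Q2, Q3, Q4, Q5, Q6, Q7, Q8, Q9, Q10} — every role is covered.
Only A contains Q3, so A is forced; the remaining 7 roles need at least 4 more actors (each remaining actor adds at most 2) — so at least 5 actors are needed, and 5 is optimal.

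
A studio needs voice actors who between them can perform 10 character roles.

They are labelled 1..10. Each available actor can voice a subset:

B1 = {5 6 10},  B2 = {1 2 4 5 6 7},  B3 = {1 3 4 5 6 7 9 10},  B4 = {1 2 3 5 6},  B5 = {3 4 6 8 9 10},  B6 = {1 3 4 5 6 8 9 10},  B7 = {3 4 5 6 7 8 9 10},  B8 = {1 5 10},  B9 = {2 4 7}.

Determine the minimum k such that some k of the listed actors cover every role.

2

B2 and B7 together: B2 ∪ B7 = {1, 2, 3, 4, 5, 6, 7, 8, 9, 10} — every role is covered.
No single actor has all 10 roles (the largest, B3, has 8), so 2 is optimal.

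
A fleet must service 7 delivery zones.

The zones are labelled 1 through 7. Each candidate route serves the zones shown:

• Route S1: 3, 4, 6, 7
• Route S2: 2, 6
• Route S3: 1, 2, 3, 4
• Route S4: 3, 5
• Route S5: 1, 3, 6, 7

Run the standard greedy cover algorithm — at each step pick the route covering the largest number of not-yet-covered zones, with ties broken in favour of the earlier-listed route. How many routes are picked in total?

Greedy: pick S1 (covers 4 new) → pick S3 (covers 2 new) → pick S4 (covers 1 new). Total picks: 3.

3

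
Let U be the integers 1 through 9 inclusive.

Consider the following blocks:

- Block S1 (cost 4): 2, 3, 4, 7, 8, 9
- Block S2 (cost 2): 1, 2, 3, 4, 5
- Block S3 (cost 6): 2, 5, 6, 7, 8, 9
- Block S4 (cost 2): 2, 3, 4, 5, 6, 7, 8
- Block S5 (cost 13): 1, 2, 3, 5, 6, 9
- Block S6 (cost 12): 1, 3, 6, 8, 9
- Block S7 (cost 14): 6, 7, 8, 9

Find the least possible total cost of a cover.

8

S2, S3 together cover every item (S2 ∪ S3 = {1, 2, 3, 4, 5, 6, 7, 8, 9}); total cost 2 + 6 = 8.
No covering selection has total cost below 8.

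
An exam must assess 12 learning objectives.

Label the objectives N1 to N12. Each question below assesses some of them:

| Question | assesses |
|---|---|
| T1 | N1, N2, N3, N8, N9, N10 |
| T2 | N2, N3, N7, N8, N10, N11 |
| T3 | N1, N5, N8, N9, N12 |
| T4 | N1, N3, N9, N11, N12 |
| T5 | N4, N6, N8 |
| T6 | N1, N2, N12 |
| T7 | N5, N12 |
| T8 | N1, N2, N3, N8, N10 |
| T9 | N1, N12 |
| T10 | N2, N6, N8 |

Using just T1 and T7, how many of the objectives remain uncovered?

4

Union of T1, T7 = {N1, N2, N3, N5, N8, N9, N10, N12}.
Not covered: N4, N6, N7, N11 — 4 objectives.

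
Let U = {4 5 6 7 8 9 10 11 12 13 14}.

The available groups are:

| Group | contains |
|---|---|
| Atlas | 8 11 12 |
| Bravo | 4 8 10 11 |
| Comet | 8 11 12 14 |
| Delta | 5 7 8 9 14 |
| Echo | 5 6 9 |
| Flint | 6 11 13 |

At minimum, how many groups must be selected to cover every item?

4

Take {Bravo, Comet, Delta, Flint}. Their union is {4, 5, 6, 7, 8, 9, 10, 11, 12, 13, 14}, which is all 11 items.
No 3 of the 6 groups cover everything (all 20 combinations miss at least one item), so 4 is optimal.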